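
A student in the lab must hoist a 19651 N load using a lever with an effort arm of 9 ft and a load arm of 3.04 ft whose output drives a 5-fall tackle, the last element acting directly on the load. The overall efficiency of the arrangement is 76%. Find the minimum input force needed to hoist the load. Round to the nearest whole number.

1747 N

Lever MA = effort arm / load arm = 9/3.04 = 2.9605.
Block-and-tackle MA = number of supporting rope parts = 5.
Combined ideal MA = 2.9605 × 5 = 14.803.
Actual MA = 14.803 × 0.76 = 11.25.
Effort = load / actual MA = 19651 / 11.25 = 1746.8 N.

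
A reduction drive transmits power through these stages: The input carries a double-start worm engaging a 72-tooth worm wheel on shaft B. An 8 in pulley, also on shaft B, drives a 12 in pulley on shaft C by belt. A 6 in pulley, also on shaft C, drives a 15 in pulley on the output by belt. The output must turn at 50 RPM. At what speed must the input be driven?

6750 RPM

Overall ratio R = 36 × 1.5 × 2.5 = 135.
Required input speed = output speed × R = 50 × 135 = 6750 RPM.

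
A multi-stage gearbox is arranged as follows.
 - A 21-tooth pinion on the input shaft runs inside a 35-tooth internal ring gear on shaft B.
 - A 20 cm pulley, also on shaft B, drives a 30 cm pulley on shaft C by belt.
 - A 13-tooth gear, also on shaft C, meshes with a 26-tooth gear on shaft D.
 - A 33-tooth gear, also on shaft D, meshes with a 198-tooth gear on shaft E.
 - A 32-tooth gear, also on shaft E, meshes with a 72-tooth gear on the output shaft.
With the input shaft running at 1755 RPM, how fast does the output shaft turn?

26 RPM

internal gear 35/21 = 1.6667 → 1755/1.6667 = 1053 RPM
belt 30/20 = 1.5 → 1053/1.5 = 702 RPM
gear mesh 26/13 = 2 → 702/2 = 351 RPM
gear mesh 198/33 = 6 → 351/6 = 58.5 RPM
gear mesh 72/32 = 2.25 → 58.5/2.25 = 26 RPM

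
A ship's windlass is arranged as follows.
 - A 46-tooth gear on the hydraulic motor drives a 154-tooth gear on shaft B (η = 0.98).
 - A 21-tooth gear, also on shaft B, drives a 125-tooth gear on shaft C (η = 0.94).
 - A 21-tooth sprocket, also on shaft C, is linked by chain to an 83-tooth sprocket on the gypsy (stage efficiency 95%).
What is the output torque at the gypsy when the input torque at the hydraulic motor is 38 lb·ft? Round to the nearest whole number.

2619 lb·ft

gear mesh 154/46 = 3.3478 → τ = 38·3.3478·0.98 = 124.67 lb·ft
gear mesh 125/21 = 5.9524 → τ = 124.67·5.9524·0.94 = 697.58 lb·ft
chain 83/21 = 3.9524 → τ = 697.58·3.9524·0.95 = 2619.2 lb·ft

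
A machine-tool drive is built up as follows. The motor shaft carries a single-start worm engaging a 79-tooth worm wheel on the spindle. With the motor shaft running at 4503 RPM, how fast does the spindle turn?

57 RPM

Worm: ratio = 79/1 = 79, so the spindle turns at 4503 / 79 = 57 RPM.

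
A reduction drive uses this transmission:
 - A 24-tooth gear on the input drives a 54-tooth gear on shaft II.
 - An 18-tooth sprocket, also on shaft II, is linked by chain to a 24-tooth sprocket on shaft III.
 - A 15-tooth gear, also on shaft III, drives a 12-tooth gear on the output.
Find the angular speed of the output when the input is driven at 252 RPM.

105 RPM

the input → shaft II (gear mesh, 54/24): 252 ÷ 2.25 = 112 RPM
shaft II → shaft III (chain, 24/18): 112 ÷ 1.3333 = 84 RPM
shaft III → the output (gear mesh, 12/15): 84 ÷ 0.8 = 105 RPM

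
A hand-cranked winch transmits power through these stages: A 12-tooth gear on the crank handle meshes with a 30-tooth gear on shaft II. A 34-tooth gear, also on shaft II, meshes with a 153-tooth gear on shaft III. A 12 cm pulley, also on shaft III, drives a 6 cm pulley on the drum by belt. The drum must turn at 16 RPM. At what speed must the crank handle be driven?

Overall ratio R = 2.5 × 4.5 × 0.5 = 5.625.
Required input speed = output speed × R = 16 × 5.625 = 90 RPM.

90 RPM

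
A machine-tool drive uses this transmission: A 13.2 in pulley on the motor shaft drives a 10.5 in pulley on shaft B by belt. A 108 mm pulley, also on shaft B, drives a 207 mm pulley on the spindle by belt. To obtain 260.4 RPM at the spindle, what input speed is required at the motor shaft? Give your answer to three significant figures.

397 RPM

Overall ratio R = 0.79545 × 1.9167 = 1.5246.
Required input speed = output speed × R = 260.4 × 1.5246 = 397.01 RPM.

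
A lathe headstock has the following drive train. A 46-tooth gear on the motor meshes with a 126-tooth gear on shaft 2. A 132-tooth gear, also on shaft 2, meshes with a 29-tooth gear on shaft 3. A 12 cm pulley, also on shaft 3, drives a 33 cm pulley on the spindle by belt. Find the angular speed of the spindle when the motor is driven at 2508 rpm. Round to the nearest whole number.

1516 rpm

Gear mesh: ratio = 126/46 = 2.7391, so shaft 2 turns at 2508 / 2.7391 = 915.62 rpm.
Gear mesh: ratio = 29/132 = 0.2197, so shaft 3 turns at 915.62 / 0.2197 = 4167.6 rpm.
Belt: ratio = 33/12 = 2.75, so the spindle turns at 4167.6 / 2.75 = 1515.5 rpm.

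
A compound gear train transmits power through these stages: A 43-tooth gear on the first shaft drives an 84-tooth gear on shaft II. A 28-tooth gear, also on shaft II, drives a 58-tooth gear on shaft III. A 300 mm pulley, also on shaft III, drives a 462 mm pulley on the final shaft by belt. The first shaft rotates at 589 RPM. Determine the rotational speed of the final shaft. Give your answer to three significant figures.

Gear mesh: ratio = 84/43 = 1.9535, so shaft II turns at 589 / 1.9535 = 301.51 RPM.
Gear mesh: ratio = 58/28 = 2.0714, so shaft III turns at 301.51 / 2.0714 = 145.56 RPM.
Belt: ratio = 462/300 = 1.54, so the final shaft turns at 145.56 / 1.54 = 94.518 RPM.

94.5 RPM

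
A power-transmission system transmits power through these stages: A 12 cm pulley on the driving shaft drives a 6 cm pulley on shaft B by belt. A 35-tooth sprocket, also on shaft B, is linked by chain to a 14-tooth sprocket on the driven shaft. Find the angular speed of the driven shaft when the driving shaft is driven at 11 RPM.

55 RPM

Belt: ratio = 6/12 = 0.5, so shaft B turns at 11 / 0.5 = 22 RPM.
Chain: ratio = 14/35 = 0.4, so the driven shaft turns at 22 / 0.4 = 55 RPM.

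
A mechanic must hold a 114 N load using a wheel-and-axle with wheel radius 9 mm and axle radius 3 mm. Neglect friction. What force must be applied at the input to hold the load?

Wheel-and-axle MA = R/r = 9/3 = 3.
Effort = load / MA = 114 / 3 = 38 N.

38 N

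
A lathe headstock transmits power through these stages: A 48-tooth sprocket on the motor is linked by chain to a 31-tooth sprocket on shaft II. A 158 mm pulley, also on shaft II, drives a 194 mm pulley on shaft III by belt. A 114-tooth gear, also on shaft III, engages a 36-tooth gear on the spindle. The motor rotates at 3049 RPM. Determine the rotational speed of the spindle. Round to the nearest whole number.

12176 RPM

the motor → shaft II (chain, 31/48): 3049 ÷ 0.64583 = 4721 RPM
shaft II → shaft III (belt, 194/158): 4721 ÷ 1.2278 = 3845 RPM
shaft III → the spindle (gear mesh, 36/114): 3845 ÷ 0.31579 = 12176 RPM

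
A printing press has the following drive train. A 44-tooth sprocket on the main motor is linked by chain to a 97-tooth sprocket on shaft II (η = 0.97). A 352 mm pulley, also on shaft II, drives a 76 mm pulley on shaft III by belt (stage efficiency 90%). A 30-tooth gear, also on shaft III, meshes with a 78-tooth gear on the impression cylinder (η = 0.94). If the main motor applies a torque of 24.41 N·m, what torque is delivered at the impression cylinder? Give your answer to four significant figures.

chain 97/44 = 2.2045 → τ = 24.41·2.2045·0.97 = 52.199 N·m
belt 76/352 = 0.21591 → τ = 52.199·0.21591·0.90 = 10.143 N·m
gear mesh 78/30 = 2.6 → τ = 10.143·2.6·0.94 = 24.79 N·m

24.79 N·m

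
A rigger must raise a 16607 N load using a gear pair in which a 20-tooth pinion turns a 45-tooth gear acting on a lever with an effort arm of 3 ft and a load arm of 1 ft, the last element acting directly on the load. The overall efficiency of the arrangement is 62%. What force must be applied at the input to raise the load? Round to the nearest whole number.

Gear pair MA = 45/20 = 2.25.
Lever MA = effort arm / load arm = 3/1 = 3.
Combined ideal MA = 2.25 × 3 = 6.75.
Actual MA = 6.75 × 0.62 = 4.185.
Effort = load / actual MA = 16607 / 4.185 = 3968.2 N.

3968 N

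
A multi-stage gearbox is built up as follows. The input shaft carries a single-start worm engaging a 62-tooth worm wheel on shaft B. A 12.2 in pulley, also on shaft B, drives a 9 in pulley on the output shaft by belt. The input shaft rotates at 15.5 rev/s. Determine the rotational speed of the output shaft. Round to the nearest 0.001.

the input shaft → shaft B (worm, 62/1): 15.5 ÷ 62 = 0.25 rev/s
shaft B → the output shaft (belt, 9/12.2): 0.25 ÷ 0.7377 = 0.33889 rev/s

0.339 rev/s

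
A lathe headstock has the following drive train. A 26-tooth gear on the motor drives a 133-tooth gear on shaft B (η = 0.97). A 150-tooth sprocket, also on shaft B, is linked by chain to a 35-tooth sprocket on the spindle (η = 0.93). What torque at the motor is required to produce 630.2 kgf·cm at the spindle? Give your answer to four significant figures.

Overall ratio R = 5.1154 × 0.23333 = 1.1936; overall efficiency η = 0.97 × 0.93 = 0.9021.
Input torque = output torque / (R × η) = 630.2 / (1.1936 × 0.9021) = 585.29 kgf·cm.

585.3 kgf·cm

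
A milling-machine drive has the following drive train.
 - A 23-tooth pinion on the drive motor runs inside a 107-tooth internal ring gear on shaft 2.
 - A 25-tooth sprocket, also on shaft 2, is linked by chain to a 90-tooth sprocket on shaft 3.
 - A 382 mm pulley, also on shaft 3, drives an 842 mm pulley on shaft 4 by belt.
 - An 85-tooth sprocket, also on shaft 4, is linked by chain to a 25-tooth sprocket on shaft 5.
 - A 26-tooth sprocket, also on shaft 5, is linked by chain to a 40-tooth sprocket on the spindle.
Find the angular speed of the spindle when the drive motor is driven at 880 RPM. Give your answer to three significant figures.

52.7 RPM

the drive motor → shaft 2 (internal gear, 107/23): 880 ÷ 4.6522 = 189.16 RPM
shaft 2 → shaft 3 (chain, 90/25): 189.16 ÷ 3.6 = 52.544 RPM
shaft 3 → shaft 4 (belt, 842/382): 52.544 ÷ 2.2042 = 23.838 RPM
shaft 4 → shaft 5 (chain, 25/85): 23.838 ÷ 0.29412 = 81.05 RPM
shaft 5 → the spindle (chain, 40/26): 81.05 ÷ 1.5385 = 52.683 RPM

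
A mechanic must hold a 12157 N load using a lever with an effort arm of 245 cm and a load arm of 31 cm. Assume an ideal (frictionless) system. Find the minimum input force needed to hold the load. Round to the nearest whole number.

1538 N

Lever MA = effort arm / load arm = 245/31 = 7.9032.
Effort = load / MA = 12157 / 7.9032 = 1538.2 N.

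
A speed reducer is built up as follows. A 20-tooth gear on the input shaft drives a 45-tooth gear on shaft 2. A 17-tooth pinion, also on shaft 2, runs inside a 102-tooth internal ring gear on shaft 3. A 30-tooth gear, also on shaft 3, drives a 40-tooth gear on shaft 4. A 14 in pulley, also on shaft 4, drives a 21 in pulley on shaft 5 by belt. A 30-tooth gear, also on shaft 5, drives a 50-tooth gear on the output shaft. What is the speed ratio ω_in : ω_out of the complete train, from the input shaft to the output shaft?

Each stage contributes driven/driver: gear mesh 45/20 = 2.25, internal gear 102/17 = 6, gear mesh 40/30 = 1.3333, belt 21/14 = 1.5, gear mesh 50/30 = 1.6667.
Overall: 2.25 × 6 × 1.3333 × 1.5 × 1.6667 = 45.

45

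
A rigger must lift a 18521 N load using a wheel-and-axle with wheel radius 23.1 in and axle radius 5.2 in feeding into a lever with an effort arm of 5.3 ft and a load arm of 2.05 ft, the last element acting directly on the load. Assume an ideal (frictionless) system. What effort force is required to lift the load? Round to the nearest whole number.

Wheel-and-axle MA = R/r = 23.1/5.2 = 4.4423.
Lever MA = effort arm / load arm = 5.3/2.05 = 2.5854.
Combined ideal MA = 4.4423 × 2.5854 = 11.485.
Effort = load / MA = 18521 / 11.485 = 1612.6 N.

1613 N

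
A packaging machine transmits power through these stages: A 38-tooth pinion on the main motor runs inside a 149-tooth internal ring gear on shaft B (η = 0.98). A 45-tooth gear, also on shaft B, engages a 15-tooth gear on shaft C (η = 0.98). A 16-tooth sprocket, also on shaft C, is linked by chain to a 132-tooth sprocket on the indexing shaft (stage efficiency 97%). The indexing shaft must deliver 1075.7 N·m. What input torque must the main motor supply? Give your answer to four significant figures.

Overall ratio R = 3.9211 × 0.33333 × 8.25 = 10.783; overall efficiency η = 0.98 × 0.98 × 0.97 = 0.9316.
Input torque = output torque / (R × η) = 1075.7 / (10.783 × 0.9316) = 107.09 N·m.

107.1 N·m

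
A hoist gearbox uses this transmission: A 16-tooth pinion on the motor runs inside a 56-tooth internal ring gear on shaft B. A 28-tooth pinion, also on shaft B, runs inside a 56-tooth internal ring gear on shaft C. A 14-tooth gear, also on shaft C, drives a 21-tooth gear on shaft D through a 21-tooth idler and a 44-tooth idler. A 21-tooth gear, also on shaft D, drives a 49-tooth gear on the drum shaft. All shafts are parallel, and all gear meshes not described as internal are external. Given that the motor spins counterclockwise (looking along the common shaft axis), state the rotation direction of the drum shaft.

counterclockwise

the motor → shaft B: internal mesh, same direction → CCW.
shaft B → shaft C: internal mesh, same direction → CCW.
shaft C → shaft D: driver → idler → idler → driven is 3 external meshes, 3 reversals → CW.
shaft D → the drum shaft: external mesh, 1 reversal → CCW.
4 reversals in total — an even number — so the drum shaft turns the same way as the motor.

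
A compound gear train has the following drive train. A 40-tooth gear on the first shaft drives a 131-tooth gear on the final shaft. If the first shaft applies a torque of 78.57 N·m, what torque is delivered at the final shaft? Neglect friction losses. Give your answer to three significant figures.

Gear mesh: ratio = 131/40 = 3.275; torque at the final shaft = 78.57 × 3.275 = 257.32 N·m.

257 N·m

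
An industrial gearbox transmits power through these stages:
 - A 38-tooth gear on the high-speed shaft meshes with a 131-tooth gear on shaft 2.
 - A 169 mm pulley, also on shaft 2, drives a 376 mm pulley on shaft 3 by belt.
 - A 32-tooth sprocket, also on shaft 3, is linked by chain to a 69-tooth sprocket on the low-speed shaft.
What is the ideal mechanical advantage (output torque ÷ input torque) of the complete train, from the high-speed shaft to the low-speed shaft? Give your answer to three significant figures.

Each stage contributes driven/driver: gear mesh 131/38 = 3.4474, belt 376/169 = 2.2249, chain 69/32 = 2.1562.
Overall: 3.4474 × 2.2249 × 2.1562 = 16.538.

16.5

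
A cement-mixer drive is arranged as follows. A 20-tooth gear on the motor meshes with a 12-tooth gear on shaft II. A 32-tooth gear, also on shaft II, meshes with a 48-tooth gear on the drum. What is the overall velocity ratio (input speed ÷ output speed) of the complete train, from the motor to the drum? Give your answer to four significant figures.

Each stage contributes driven/driver: gear mesh 12/20 = 0.6, gear mesh 48/32 = 1.5.
Overall: 0.6 × 1.5 = 0.9.

0.9000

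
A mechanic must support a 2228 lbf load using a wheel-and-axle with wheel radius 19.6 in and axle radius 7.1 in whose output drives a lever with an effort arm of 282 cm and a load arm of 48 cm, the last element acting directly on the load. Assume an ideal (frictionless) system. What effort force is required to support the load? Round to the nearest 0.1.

137.4 lbf

Wheel-and-axle MA = R/r = 19.6/7.1 = 2.7606.
Lever MA = effort arm / load arm = 282/48 = 5.875.
Combined ideal MA = 2.7606 × 5.875 = 16.218.
Effort = load / MA = 2228 / 16.218 = 137.38 lbf.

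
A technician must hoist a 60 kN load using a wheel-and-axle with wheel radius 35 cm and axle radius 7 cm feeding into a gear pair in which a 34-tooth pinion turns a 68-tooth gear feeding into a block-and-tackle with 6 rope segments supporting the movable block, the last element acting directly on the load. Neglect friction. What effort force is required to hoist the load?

1 kN

Wheel-and-axle MA = R/r = 35/7 = 5.
Gear pair MA = 68/34 = 2.
Block-and-tackle MA = number of supporting rope parts = 6.
Combined ideal MA = 5 × 2 × 6 = 60.
Effort = load / MA = 60 / 60 = 1 kN.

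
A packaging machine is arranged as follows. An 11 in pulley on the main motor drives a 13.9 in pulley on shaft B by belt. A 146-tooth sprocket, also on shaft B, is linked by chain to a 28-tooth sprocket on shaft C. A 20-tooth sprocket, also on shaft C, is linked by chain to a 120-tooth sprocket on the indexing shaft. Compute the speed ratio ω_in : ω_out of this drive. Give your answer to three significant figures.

Each stage contributes driven/driver: belt 13.9/11 = 1.2636, chain 28/146 = 0.19178, chain 120/20 = 6.
Overall: 1.2636 × 0.19178 × 6 = 1.454.

1.45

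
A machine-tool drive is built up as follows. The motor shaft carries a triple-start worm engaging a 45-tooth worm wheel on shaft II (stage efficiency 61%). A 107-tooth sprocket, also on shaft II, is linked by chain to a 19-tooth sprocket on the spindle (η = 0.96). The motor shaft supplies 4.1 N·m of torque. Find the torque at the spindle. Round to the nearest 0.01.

After the worm (45/3): 4.1 × 15 × 0.61 = 37.515 N·m
After the chain (19/107): 37.515 × 0.17757 × 0.96 = 6.3951 N·m

6.40 N·m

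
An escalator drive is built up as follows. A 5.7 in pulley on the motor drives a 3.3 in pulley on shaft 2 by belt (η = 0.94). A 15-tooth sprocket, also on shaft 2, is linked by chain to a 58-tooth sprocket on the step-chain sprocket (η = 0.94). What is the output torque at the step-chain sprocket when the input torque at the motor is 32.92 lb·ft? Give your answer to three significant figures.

65.1 lb·ft

After the belt (3.3/5.7): 32.92 × 0.57895 × 0.94 = 17.915 lb·ft
After the chain (58/15): 17.915 × 3.8667 × 0.94 = 65.117 lb·ft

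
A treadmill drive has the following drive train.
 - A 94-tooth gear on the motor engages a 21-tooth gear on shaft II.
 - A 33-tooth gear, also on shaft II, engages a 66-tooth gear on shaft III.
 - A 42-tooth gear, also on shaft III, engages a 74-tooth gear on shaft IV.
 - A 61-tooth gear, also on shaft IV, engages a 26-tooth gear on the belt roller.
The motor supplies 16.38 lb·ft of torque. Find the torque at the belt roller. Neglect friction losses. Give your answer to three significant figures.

After the gear mesh (21/94): 16.38 × 0.2234 = 3.6594 lb·ft
After the gear mesh (66/33): 3.6594 × 2 = 7.3187 lb·ft
After the gear mesh (74/42): 7.3187 × 1.7619 = 12.895 lb·ft
After the gear mesh (26/61): 12.895 × 0.42623 = 5.4962 lb·ft

5.50 lb·ft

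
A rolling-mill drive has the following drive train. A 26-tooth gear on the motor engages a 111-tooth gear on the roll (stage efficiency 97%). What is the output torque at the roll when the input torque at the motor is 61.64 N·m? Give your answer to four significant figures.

gear mesh 111/26 = 4.2692 → τ = 61.64·4.2692·0.97 = 255.26 N·m

255.3 N·m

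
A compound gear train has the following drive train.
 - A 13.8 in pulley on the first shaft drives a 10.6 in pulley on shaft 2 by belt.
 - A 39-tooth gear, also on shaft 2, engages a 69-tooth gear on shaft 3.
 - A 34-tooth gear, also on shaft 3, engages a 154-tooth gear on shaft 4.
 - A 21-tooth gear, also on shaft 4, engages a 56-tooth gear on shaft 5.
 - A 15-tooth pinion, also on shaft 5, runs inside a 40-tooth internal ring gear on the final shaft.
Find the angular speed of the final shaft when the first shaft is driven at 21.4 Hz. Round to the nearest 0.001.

0.489 Hz

belt 10.6/13.8 = 0.76812 → 21.4/0.76812 = 27.86 Hz
gear mesh 69/39 = 1.7692 → 27.86/1.7692 = 15.747 Hz
gear mesh 154/34 = 4.5294 → 15.747/4.5294 = 3.4766 Hz
gear mesh 56/21 = 2.6667 → 3.4766/2.6667 = 1.3037 Hz
internal gear 40/15 = 2.6667 → 1.3037/2.6667 = 0.4889 Hz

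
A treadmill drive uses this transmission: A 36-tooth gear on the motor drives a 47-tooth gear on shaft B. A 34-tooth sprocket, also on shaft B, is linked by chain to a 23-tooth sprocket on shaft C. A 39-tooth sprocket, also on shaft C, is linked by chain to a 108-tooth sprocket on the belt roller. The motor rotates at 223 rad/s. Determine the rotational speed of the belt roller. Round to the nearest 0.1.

91.2 rad/s

Gear mesh: ratio = 47/36 = 1.3056, so shaft B turns at 223 / 1.3056 = 170.81 rad/s.
Chain: ratio = 23/34 = 0.67647, so shaft C turns at 170.81 / 0.67647 = 252.5 rad/s.
Chain: ratio = 108/39 = 2.7692, so the belt roller turns at 252.5 / 2.7692 = 91.18 rad/s.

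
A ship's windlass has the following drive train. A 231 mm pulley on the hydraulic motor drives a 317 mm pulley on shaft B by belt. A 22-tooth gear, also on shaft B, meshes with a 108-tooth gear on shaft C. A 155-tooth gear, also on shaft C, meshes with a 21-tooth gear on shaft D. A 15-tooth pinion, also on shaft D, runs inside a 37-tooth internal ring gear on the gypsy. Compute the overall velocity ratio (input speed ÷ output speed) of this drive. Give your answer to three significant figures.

Each stage contributes driven/driver: belt 317/231 = 1.3723, gear mesh 108/22 = 4.9091, gear mesh 21/155 = 0.13548, internal gear 37/15 = 2.4667.
Overall: 1.3723 × 4.9091 × 0.13548 × 2.4667 = 2.2514.

2.25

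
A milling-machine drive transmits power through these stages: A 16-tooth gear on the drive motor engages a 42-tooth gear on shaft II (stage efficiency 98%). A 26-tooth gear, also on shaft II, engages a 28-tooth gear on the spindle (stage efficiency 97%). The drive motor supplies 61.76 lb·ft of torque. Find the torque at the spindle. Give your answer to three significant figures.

166 lb·ft

gear mesh 42/16 = 2.625 → τ = 61.76·2.625·0.98 = 158.88 lb·ft
gear mesh 28/26 = 1.0769 → τ = 158.88·1.0769·0.97 = 165.97 lb·ft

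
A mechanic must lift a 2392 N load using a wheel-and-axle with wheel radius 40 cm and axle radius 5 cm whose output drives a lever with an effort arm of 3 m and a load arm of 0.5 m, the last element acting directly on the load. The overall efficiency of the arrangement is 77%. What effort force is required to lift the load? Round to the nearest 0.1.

64.7 N

Wheel-and-axle MA = R/r = 40/5 = 8.
Lever MA = effort arm / load arm = 3/0.5 = 6.
Combined ideal MA = 8 × 6 = 48.
Actual MA = 48 × 0.77 = 36.96.
Effort = load / actual MA = 2392 / 36.96 = 64.719 N.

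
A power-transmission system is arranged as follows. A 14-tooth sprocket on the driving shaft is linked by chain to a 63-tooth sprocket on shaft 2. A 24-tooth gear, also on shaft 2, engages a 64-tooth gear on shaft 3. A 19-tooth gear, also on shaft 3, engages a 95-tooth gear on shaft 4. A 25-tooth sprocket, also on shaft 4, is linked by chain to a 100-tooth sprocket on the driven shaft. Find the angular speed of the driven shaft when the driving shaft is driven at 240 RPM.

1 RPM

Chain: ratio = 63/14 = 4.5, so shaft 2 turns at 240 / 4.5 = 53.333 RPM.
Gear mesh: ratio = 64/24 = 2.6667, so shaft 3 turns at 53.333 / 2.6667 = 20 RPM.
Gear mesh: ratio = 95/19 = 5, so shaft 4 turns at 20 / 5 = 4 RPM.
Chain: ratio = 100/25 = 4, so the driven shaft turns at 4 / 4 = 1 RPM.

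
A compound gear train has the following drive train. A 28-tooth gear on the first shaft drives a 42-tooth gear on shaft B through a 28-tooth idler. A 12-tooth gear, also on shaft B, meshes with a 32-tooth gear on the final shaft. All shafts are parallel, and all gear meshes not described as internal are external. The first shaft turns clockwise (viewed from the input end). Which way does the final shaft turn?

counterclockwise

the first shaft → shaft B: driver → idler → driven is 2 external meshes, 2 reversals → CW.
shaft B → the final shaft: external mesh, 1 reversal → CCW.
3 reversals in total — an odd number — so the final shaft turns opposite to the first shaft.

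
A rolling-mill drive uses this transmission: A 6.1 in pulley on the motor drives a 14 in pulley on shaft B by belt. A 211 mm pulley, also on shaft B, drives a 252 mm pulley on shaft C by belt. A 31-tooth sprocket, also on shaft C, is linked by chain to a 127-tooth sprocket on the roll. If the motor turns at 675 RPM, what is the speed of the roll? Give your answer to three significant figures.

belt 14/6.1 = 2.2951 → 675/2.2951 = 294.11 RPM
belt 252/211 = 1.1943 → 294.11/1.1943 = 246.26 RPM
chain 127/31 = 4.0968 → 246.26/4.0968 = 60.11 RPM

60.1 RPM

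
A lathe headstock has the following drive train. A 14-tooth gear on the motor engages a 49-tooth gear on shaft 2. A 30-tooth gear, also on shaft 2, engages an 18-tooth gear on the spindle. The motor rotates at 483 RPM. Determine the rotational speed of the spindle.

230 RPM

the motor → shaft 2 (gear mesh, 49/14): 483 ÷ 3.5 = 138 RPM
shaft 2 → the spindle (gear mesh, 18/30): 138 ÷ 0.6 = 230 RPM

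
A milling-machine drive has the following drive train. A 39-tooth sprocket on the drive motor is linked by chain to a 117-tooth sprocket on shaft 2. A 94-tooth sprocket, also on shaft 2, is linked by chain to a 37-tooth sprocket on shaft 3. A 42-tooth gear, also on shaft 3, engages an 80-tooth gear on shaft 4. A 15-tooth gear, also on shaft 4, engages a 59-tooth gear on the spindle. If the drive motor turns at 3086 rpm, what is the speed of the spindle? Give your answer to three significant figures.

chain 117/39 = 3 → 3086/3 = 1028.7 rpm
chain 37/94 = 0.39362 → 1028.7/0.39362 = 2613.4 rpm
gear mesh 80/42 = 1.9048 → 2613.4/1.9048 = 1372 rpm
gear mesh 59/15 = 3.9333 → 1372/3.9333 = 348.82 rpm

349 rpm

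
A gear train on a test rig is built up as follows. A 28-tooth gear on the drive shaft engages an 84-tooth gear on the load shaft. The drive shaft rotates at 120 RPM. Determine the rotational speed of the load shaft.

40 RPM

gear mesh 84/28 = 3 → 120/3 = 40 RPM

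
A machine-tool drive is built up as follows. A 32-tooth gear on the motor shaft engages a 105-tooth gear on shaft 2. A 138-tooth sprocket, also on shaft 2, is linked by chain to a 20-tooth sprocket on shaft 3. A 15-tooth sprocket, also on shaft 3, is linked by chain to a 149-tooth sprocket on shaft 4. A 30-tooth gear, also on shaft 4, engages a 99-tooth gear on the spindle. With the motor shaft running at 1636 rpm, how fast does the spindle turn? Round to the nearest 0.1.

105.0 rpm

Gear mesh: ratio = 105/32 = 3.2812, so shaft 2 turns at 1636 / 3.2812 = 498.59 rpm.
Chain: ratio = 20/138 = 0.14493, so shaft 3 turns at 498.59 / 0.14493 = 3440.3 rpm.
Chain: ratio = 149/15 = 9.9333, so shaft 4 turns at 3440.3 / 9.9333 = 346.34 rpm.
Gear mesh: ratio = 99/30 = 3.3, so the spindle turns at 346.34 / 3.3 = 104.95 rpm.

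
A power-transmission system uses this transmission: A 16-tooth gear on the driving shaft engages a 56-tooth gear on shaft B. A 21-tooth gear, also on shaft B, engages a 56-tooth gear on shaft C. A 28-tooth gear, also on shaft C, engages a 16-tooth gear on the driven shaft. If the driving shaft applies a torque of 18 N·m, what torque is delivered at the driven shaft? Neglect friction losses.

96 N·m

Gear mesh: ratio = 56/16 = 3.5; torque at shaft B = 18 × 3.5 = 63 N·m.
Gear mesh: ratio = 56/21 = 2.6667; torque at shaft C = 63 × 2.6667 = 168 N·m.
Gear mesh: ratio = 16/28 = 0.57143; torque at the driven shaft = 168 × 0.57143 = 96 N·m.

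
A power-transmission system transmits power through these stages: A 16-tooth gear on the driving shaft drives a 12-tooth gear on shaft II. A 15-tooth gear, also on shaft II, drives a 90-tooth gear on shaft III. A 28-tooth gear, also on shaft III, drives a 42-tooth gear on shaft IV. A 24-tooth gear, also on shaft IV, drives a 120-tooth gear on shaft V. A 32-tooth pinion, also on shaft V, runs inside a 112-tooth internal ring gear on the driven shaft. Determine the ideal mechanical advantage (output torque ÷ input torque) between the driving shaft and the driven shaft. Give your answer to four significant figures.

Each stage contributes driven/driver: gear mesh 12/16 = 0.75, gear mesh 90/15 = 6, gear mesh 42/28 = 1.5, gear mesh 120/24 = 5, internal gear 112/32 = 3.5.
Overall: 0.75 × 6 × 1.5 × 5 × 3.5 = 118.12.

118.1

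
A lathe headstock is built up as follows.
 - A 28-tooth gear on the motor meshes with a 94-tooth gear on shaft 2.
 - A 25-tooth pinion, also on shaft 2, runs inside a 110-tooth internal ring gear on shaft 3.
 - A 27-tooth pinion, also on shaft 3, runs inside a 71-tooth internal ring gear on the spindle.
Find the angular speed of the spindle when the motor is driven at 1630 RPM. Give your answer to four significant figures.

Gear mesh: ratio = 94/28 = 3.3571, so shaft 2 turns at 1630 / 3.3571 = 485.53 RPM.
Internal gear: ratio = 110/25 = 4.4, so shaft 3 turns at 485.53 / 4.4 = 110.35 RPM.
Internal gear: ratio = 71/27 = 2.6296, so the spindle turns at 110.35 / 2.6296 = 41.963 RPM.

41.96 RPM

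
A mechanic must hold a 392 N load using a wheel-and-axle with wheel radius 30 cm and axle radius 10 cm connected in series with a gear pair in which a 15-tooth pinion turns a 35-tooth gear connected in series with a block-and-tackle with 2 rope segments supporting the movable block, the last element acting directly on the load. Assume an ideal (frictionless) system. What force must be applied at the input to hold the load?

28 N

Wheel-and-axle MA = R/r = 30/10 = 3.
Gear pair MA = 35/15 = 2.3333.
Block-and-tackle MA = number of supporting rope parts = 2.
Combined ideal MA = 3 × 2.3333 × 2 = 14.
Effort = load / MA = 392 / 14 = 28 N.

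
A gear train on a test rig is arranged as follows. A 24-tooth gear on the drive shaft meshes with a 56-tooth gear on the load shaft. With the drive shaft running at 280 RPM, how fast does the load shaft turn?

the drive shaft → the load shaft (gear mesh, 56/24): 280 ÷ 2.3333 = 120 RPM

120 RPM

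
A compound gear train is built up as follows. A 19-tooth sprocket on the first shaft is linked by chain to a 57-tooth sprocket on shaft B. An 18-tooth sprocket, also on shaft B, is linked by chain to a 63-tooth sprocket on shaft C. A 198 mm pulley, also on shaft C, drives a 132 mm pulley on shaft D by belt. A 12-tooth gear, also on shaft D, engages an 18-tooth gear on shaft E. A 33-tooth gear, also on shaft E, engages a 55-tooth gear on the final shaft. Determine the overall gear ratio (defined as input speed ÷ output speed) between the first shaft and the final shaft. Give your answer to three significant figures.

17.5

Each stage contributes driven/driver: chain 57/19 = 3, chain 63/18 = 3.5, belt 132/198 = 0.66667, gear mesh 18/12 = 1.5, gear mesh 55/33 = 1.6667.
Overall: 3 × 3.5 × 0.66667 × 1.5 × 1.6667 = 17.5.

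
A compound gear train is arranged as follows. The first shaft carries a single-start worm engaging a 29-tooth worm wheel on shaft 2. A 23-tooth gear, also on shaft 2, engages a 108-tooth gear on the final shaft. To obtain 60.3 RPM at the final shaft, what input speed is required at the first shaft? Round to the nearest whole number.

Overall ratio R = 29 × 4.6957 = 136.17.
Required input speed = output speed × R = 60.3 × 136.17 = 8211.3 RPM.

8211 RPM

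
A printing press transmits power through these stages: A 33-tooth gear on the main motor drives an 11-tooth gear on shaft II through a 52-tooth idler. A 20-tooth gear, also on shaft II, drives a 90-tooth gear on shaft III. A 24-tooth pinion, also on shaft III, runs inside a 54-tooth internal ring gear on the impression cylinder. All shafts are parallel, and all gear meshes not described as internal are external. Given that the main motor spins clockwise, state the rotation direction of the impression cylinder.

anticlockwise

the main motor → shaft II: driver → idler → driven is 2 external meshes, 2 reversals → CW.
shaft II → shaft III: external mesh, 1 reversal → CCW.
shaft III → the impression cylinder: internal mesh, same direction → CCW.
3 reversals in total — an odd number — so the impression cylinder turns opposite to the main motor.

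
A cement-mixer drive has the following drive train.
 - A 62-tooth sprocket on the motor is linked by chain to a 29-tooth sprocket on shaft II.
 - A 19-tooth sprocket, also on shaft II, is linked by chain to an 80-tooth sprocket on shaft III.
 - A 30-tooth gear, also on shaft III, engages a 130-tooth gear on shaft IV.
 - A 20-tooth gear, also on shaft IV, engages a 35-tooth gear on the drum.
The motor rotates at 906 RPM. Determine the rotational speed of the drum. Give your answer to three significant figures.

Chain: ratio = 29/62 = 0.46774, so shaft II turns at 906 / 0.46774 = 1937 RPM.
Chain: ratio = 80/19 = 4.2105, so shaft III turns at 1937 / 4.2105 = 460.03 RPM.
Gear mesh: ratio = 130/30 = 4.3333, so shaft IV turns at 460.03 / 4.3333 = 106.16 RPM.
Gear mesh: ratio = 35/20 = 1.75, so the drum turns at 106.16 / 1.75 = 60.663 RPM.

60.7 RPM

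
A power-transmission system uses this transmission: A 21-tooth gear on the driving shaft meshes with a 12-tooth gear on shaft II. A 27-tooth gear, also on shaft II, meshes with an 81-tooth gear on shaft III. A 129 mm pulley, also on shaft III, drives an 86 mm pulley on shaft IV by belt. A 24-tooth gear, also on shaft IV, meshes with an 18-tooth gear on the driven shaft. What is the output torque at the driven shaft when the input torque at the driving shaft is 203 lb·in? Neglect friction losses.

174 lb·in

Gear mesh: ratio = 12/21 = 0.57143; torque at shaft II = 203 × 0.57143 = 116 lb·in.
Gear mesh: ratio = 81/27 = 3; torque at shaft III = 116 × 3 = 348 lb·in.
Belt: ratio = 86/129 = 0.66667; torque at shaft IV = 348 × 0.66667 = 232 lb·in.
Gear mesh: ratio = 18/24 = 0.75; torque at the driven shaft = 232 × 0.75 = 174 lb·in.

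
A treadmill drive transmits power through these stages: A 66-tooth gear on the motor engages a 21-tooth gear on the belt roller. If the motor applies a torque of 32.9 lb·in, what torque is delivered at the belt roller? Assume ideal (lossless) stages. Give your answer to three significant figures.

Gear mesh: ratio = 21/66 = 0.31818; torque at the belt roller = 32.9 × 0.31818 = 10.468 lb·in.

10.5 lb·in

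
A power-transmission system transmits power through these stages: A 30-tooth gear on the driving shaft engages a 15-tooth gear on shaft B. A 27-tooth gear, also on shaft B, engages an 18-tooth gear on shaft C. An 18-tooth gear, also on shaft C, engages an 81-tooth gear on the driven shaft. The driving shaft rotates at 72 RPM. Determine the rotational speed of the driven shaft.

Gear mesh: ratio = 15/30 = 0.5, so shaft B turns at 72 / 0.5 = 144 RPM.
Gear mesh: ratio = 18/27 = 0.66667, so shaft C turns at 144 / 0.66667 = 216 RPM.
Gear mesh: ratio = 81/18 = 4.5, so the driven shaft turns at 216 / 4.5 = 48 RPM.

48 RPM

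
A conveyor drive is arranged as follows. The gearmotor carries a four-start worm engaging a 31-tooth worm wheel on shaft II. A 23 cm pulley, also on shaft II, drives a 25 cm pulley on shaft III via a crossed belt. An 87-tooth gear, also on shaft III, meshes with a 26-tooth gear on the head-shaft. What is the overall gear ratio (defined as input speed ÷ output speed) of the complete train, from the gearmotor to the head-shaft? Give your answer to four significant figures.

2.517

Each stage contributes driven/driver: worm 31/4 = 7.75, belt 25/23 = 1.087, gear mesh 26/87 = 0.29885.
Overall: 7.75 × 1.087 × 0.29885 = 2.5175.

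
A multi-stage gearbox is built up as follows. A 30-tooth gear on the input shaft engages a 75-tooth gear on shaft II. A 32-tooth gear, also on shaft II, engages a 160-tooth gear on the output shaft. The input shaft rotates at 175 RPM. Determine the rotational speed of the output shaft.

the input shaft → shaft II (gear mesh, 75/30): 175 ÷ 2.5 = 70 RPM
shaft II → the output shaft (gear mesh, 160/32): 70 ÷ 5 = 14 RPM

14 RPM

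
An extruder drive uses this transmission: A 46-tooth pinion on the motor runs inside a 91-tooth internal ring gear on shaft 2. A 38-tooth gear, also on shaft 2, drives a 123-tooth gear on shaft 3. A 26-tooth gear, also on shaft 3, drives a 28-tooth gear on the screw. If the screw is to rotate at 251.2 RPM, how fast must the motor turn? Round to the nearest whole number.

Overall ratio R = 1.9783 × 3.2368 × 1.0769 = 6.8959.
Required input speed = output speed × R = 251.2 × 6.8959 = 1732.2 RPM.

1732 RPM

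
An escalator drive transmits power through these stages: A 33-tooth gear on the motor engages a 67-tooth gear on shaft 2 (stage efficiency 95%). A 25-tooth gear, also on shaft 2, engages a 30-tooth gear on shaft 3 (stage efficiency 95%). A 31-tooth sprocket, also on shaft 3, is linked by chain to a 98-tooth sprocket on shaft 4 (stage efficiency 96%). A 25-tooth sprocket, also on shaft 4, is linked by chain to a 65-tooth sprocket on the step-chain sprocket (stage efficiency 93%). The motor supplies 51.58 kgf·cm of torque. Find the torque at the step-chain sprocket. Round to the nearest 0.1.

832.3 kgf·cm

After the gear mesh (67/33): 51.58 × 2.0303 × 0.95 = 99.487 kgf·cm
After the gear mesh (30/25): 99.487 × 1.2 × 0.95 = 113.42 kgf·cm
After the chain (98/31): 113.42 × 3.1613 × 0.96 = 344.2 kgf·cm
After the chain (65/25): 344.2 × 2.6 × 0.93 = 832.27 kgf·cm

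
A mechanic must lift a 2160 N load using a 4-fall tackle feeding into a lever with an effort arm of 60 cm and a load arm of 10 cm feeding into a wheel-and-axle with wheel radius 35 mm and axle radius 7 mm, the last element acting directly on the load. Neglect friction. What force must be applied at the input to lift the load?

18 N

Block-and-tackle MA = number of supporting rope parts = 4.
Lever MA = effort arm / load arm = 60/10 = 6.
Wheel-and-axle MA = R/r = 35/7 = 5.
Combined ideal MA = 4 × 6 × 5 = 120.
Effort = load / MA = 2160 / 120 = 18 N.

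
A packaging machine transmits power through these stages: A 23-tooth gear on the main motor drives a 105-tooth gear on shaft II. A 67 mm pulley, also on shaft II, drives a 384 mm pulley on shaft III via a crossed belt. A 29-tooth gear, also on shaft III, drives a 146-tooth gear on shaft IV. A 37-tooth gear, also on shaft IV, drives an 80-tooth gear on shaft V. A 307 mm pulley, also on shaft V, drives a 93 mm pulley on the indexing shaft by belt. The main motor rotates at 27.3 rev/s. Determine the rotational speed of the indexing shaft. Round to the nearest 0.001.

gear mesh 105/23 = 4.5652 → 27.3/4.5652 = 5.98 rev/s
belt 384/67 = 5.7313 → 5.98/5.7313 = 1.0434 rev/s
gear mesh 146/29 = 5.0345 → 1.0434/5.0345 = 0.20725 rev/s
gear mesh 80/37 = 2.1622 → 0.20725/2.1622 = 0.095852 rev/s
belt 93/307 = 0.30293 → 0.095852/0.30293 = 0.31642 rev/s

0.316 rev/s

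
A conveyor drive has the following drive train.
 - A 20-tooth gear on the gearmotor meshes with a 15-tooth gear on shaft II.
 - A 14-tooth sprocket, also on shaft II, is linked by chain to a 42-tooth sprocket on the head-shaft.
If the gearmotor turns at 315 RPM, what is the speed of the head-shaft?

the gearmotor → shaft II (gear mesh, 15/20): 315 ÷ 0.75 = 420 RPM
shaft II → the head-shaft (chain, 42/14): 420 ÷ 3 = 140 RPM

140 RPM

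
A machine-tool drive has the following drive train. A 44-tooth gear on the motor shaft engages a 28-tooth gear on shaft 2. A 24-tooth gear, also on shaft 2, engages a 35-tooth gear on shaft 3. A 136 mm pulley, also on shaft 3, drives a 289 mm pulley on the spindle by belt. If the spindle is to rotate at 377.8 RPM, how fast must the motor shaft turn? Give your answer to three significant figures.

Overall ratio R = 0.63636 × 1.4583 × 2.125 = 1.9721.
Required input speed = output speed × R = 377.8 × 1.9721 = 745.05 RPM.

745 RPM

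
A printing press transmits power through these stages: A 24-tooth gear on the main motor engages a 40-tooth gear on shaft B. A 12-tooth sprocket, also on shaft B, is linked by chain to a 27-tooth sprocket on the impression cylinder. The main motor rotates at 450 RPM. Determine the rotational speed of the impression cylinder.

120 RPM

Gear mesh: ratio = 40/24 = 1.6667, so shaft B turns at 450 / 1.6667 = 270 RPM.
Chain: ratio = 27/12 = 2.25, so the impression cylinder turns at 270 / 2.25 = 120 RPM.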